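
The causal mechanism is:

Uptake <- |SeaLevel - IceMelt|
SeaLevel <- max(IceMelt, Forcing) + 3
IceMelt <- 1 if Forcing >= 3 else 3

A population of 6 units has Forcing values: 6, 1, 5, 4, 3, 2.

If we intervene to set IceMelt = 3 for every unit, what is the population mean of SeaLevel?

7

do(IceMelt=3) breaks IceMelt's dependence on Forcing. With IceMelt=3 fixed, SeaLevel across the units is 9, 6, 8, 7, 6, 6, mean 7.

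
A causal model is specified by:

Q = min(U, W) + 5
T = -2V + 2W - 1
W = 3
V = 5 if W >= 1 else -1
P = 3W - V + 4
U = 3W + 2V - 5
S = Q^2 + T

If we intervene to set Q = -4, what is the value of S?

Under do(Q=-4), the mechanism Q = min(U, W) + 5 is discarded; Q is fixed at -4.
V = 5 if W >= 1 else -1  [with W=3]  = 5
T = -2V + 2W - 1  [with V=5, W=3]  = -5
S = Q^2 + T  [with Q=-4, T=-5]  = 11

11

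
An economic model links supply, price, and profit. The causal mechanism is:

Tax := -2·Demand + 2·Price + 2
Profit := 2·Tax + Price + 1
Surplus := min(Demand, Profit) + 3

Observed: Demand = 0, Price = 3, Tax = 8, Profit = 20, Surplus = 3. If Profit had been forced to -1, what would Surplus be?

Intervening sets Profit = -1 and removes its equation (Profit := 2·Tax + Price + 1).
Surplus = min(Demand, Profit) + 3  [with Demand=0, Profit=-1]  = 2

2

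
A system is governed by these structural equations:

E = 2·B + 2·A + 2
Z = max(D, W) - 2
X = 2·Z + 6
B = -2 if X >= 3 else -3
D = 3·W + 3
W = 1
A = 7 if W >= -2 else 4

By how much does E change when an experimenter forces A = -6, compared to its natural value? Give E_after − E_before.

-26

Under do(A=-6), the mechanism A = 7 if W >= -2 else 4 is discarded; A is fixed at -6.
D = 3·W + 3  [with W=1]  = 6
Z = max(D, W) - 2  [with D=6, W=1]  = 4
X = 2·Z + 6  [with Z=4]  = 14
B = -2 if X >= 3 else -3  [with X=14]  = -2
E = 2·B + 2·A + 2  [with B=-2, A=-6]  = -14
Without intervention: D = 3·W + 3  [with W=1]  = 6; Z = max(D, W) - 2  [with D=6, W=1]  = 4; X = 2·Z + 6  [with Z=4]  = 14; A = 7 if W >= -2 else 4  [with W=1]  = 7; B = -2 if X >= 3 else -3  [with X=14]  = -2; E = 2·B + 2·A + 2  [with B=-2, A=7]  = 12.
Change = -14 − 12 = -26.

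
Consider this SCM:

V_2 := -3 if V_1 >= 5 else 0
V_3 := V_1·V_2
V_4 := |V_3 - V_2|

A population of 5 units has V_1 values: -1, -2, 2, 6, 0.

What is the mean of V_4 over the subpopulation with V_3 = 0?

0

Observing V_3=0 restricts to units where V_3's equation naturally yields 0: V_1 ∈ {-1, -2, 2, 0}. In that subpopulation V_4 = 0, 0, 0, 0, mean 0.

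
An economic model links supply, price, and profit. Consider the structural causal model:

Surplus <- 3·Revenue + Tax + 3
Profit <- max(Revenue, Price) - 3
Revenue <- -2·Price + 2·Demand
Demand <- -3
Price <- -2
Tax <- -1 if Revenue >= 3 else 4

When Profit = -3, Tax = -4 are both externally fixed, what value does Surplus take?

Setting Profit = -3, Tax = -4 by intervention discards those variables' equations.
Revenue = -2·Price + 2·Demand  [with Price=-2, Demand=-3]  = -2
Surplus = 3·Revenue + Tax + 3  [with Revenue=-2, Tax=-4]  = -7

-7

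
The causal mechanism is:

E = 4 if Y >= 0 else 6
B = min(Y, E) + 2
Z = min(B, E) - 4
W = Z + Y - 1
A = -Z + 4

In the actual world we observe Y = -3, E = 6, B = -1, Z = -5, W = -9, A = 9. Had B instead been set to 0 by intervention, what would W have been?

do(B=0) replaces the equation B = min(Y, E) + 2 with the constant B = 0.
E = 4 if Y >= 0 else 6  [with Y=-3]  = 6
Z = min(B, E) - 4  [with B=0, E=6]  = -4
W = Z + Y - 1  [with Z=-4, Y=-3]  = -8

-8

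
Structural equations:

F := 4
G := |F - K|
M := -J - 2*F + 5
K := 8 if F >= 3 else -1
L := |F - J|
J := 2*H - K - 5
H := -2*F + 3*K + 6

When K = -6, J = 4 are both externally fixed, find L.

Setting K = -6, J = 4 by intervention discards those variables' equations.
L = |F - J|  [with F=4, J=4]  = 0

0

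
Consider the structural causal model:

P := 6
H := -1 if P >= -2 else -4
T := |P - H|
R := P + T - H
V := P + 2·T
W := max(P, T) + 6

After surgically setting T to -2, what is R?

The intervention breaks the incoming arrows to T: T := |P - H| no longer applies, and T = -2.
H = -1 if P >= -2 else -4  [with P=6]  = -1
R = P + T - H  [with P=6, T=-2, H=-1]  = 5

5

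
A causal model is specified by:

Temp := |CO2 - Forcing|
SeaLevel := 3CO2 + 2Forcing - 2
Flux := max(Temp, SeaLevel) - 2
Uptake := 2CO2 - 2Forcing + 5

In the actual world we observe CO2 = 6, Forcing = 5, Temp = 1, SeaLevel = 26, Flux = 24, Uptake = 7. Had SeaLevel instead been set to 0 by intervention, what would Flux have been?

-1

Intervening sets SeaLevel = 0 and removes its equation (SeaLevel := 3CO2 + 2Forcing - 2).
Temp = |CO2 - Forcing|  [with CO2=6, Forcing=5]  = 1
Flux = max(Temp, SeaLevel) - 2  [with Temp=1, SeaLevel=0]  = -1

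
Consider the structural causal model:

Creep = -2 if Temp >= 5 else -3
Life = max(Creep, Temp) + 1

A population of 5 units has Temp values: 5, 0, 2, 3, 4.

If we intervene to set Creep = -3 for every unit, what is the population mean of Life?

3.8

Under do(Creep=-3), Creep's equation is replaced by Creep=-3 for every unit. Per-unit Life: 6, 1, 3, 4, 5. Mean = 3.8.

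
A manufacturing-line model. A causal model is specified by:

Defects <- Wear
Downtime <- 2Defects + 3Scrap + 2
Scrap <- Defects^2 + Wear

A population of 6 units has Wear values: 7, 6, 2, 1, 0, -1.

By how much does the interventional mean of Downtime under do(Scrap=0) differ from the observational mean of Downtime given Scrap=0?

Under do(Scrap=0), Scrap's equation is replaced by Scrap=0 for every unit. Per-unit Downtime: 16, 14, 6, 4, 2, 0. Mean = 7.
Observing Scrap=0 restricts to units where Scrap's equation naturally yields 0: Wear ∈ {0, -1}. In that subpopulation Downtime = 2, 0, mean 1.
Difference = 7 − 1 = 6.

6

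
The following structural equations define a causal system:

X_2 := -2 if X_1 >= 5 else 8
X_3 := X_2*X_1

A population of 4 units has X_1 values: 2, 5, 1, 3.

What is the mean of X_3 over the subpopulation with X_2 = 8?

16

Conditioning on X_2=8 selects the 3 unit(s) with X_1 ∈ {2, 1, 3}. Their X_3 values: 16, 8, 24. Mean = 16.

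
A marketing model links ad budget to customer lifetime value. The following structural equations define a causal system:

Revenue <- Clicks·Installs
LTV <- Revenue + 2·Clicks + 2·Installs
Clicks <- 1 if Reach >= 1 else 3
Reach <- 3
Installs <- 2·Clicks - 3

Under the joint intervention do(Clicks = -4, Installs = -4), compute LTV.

0

Under do(Clicks = -4, Installs = -4), each intervened variable's structural equation is replaced by its fixed value.
Revenue = Clicks·Installs  [with Clicks=-4, Installs=-4]  = 16
LTV = Revenue + 2·Clicks + 2·Installs  [with Revenue=16, Clicks=-4, Installs=-4]  = 0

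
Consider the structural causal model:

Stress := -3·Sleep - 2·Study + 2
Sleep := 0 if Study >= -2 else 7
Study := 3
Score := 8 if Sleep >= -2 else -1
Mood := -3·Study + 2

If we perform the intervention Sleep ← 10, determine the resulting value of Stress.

The intervention breaks the incoming arrows to Sleep: Sleep := 0 if Study >= -2 else 7 no longer applies, and Sleep = 10.
Stress = -3·Sleep - 2·Study + 2  [with Sleep=10, Study=3]  = -34

-34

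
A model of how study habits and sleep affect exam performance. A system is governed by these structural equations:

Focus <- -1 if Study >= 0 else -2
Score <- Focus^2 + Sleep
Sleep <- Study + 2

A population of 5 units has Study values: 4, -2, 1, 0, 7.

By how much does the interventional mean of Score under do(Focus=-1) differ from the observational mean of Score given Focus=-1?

Every unit gets Focus=-1 under the intervention. Score values become 7, 1, 4, 3, 10; E[Score|do(Focus=-1)] = 5.
E[Score|Focus=-1] averages over only the 4 units with Focus=-1 (Study = 4, 1, 0, 7): Score = 7, 4, 3, 10, mean 6.
Difference = 5 − 6 = -1.

-1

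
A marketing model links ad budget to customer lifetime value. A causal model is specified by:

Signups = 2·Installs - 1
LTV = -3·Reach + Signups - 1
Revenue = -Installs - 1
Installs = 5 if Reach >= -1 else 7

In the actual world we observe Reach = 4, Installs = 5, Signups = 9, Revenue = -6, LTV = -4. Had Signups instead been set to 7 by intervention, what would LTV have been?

-6

do(Signups=7) replaces the equation Signups = 2·Installs - 1 with the constant Signups = 7.
LTV = -3·Reach + Signups - 1  [with Reach=4, Signups=7]  = -6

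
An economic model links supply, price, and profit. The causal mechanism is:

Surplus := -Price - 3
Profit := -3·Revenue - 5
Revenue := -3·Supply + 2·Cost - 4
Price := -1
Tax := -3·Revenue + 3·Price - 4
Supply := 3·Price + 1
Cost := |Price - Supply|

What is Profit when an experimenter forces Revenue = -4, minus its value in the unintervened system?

24

Under do(Revenue=-4), the mechanism Revenue := -3·Supply + 2·Cost - 4 is discarded; Revenue is fixed at -4.
Profit = -3·Revenue - 5  [with Revenue=-4]  = 7
Without intervention: Supply = 3·Price + 1  [with Price=-1]  = -2; Cost = |Price - Supply|  [with Price=-1, Supply=-2]  = 1; Revenue = -3·Supply + 2·Cost - 4  [with Supply=-2, Cost=1]  = 4; Profit = -3·Revenue - 5  [with Revenue=4]  = -17.
Change = 7 − (-17) = 24.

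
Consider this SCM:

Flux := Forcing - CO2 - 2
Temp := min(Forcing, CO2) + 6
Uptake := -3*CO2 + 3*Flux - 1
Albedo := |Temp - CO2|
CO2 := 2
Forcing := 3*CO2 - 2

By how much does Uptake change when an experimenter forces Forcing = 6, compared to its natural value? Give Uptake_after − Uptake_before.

Under do(Forcing=6), the mechanism Forcing := 3*CO2 - 2 is discarded; Forcing is fixed at 6.
Flux = Forcing - CO2 - 2  [with Forcing=6, CO2=2]  = 2
Uptake = -3*CO2 + 3*Flux - 1  [with CO2=2, Flux=2]  = -1
Without intervention: Forcing = 3*CO2 - 2  [with CO2=2]  = 4; Flux = Forcing - CO2 - 2  [with Forcing=4, CO2=2]  = 0; Uptake = -3*CO2 + 3*Flux - 1  [with CO2=2, Flux=0]  = -7.
Change = -1 − (-7) = 6.

6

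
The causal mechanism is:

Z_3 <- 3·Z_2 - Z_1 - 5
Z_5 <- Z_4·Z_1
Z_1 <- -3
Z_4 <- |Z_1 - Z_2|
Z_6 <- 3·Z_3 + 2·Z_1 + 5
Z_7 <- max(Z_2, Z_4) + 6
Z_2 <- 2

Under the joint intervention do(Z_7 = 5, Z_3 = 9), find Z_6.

26

Setting Z_7 = 5, Z_3 = 9 by intervention discards those variables' equations.
Z_6 = 3·Z_3 + 2·Z_1 + 5  [with Z_3=9, Z_1=-3]  = 26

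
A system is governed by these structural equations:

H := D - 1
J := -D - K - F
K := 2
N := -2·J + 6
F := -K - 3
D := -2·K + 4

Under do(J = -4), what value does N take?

14

Under do(J=-4), the mechanism J := -D - K - F is discarded; J is fixed at -4.
N = -2·J + 6  [with J=-4]  = 14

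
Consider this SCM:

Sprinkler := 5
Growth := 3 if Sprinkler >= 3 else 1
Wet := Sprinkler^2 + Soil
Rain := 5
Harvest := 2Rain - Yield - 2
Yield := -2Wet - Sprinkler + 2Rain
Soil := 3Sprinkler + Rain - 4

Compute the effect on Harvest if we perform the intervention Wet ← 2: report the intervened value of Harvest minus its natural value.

-78

The intervention breaks the incoming arrows to Wet: Wet := Sprinkler^2 + Soil no longer applies, and Wet = 2.
Yield = -2Wet - Sprinkler + 2Rain  [with Wet=2, Sprinkler=5, Rain=5]  = 1
Harvest = 2Rain - Yield - 2  [with Rain=5, Yield=1]  = 7
Without intervention: Soil = 3Sprinkler + Rain - 4  [with Sprinkler=5, Rain=5]  = 16; Wet = Sprinkler^2 + Soil  [with Sprinkler=5, Soil=16]  = 41; Yield = -2Wet - Sprinkler + 2Rain  [with Wet=41, Sprinkler=5, Rain=5]  = -77; Harvest = 2Rain - Yield - 2  [with Rain=5, Yield=-77]  = 85.
Change = 7 − 85 = -78.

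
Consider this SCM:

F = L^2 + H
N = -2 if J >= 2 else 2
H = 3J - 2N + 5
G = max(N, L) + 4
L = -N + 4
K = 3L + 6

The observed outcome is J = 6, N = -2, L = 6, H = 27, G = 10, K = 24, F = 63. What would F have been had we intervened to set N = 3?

18

Under do(N=3), the mechanism N = -2 if J >= 2 else 2 is discarded; N is fixed at 3.
L = -N + 4  [with N=3]  = 1
H = 3J - 2N + 5  [with J=6, N=3]  = 17
F = L^2 + H  [with L=1, H=17]  = 18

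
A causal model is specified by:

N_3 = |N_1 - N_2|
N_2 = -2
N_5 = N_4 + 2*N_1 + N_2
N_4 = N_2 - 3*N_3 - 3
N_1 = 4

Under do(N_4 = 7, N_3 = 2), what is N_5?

The joint intervention fixes N_4 = 7, N_3 = 2, removing each variable's own equation.
N_5 = N_4 + 2*N_1 + N_2  [with N_4=7, N_1=4, N_2=-2]  = 13

13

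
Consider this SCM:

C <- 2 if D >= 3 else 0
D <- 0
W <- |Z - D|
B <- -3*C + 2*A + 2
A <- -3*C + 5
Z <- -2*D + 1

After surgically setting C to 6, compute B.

Under do(C=6), the mechanism C <- 2 if D >= 3 else 0 is discarded; C is fixed at 6.
A = -3*C + 5  [with C=6]  = -13
B = -3*C + 2*A + 2  [with C=6, A=-13]  = -42

-42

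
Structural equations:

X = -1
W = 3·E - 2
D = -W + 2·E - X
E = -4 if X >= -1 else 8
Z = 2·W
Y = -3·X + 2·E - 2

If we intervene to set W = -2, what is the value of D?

The intervention breaks the incoming arrows to W: W = 3·E - 2 no longer applies, and W = -2.
E = -4 if X >= -1 else 8  [with X=-1]  = -4
D = -W + 2·E - X  [with W=-2, E=-4, X=-1]  = -5

-5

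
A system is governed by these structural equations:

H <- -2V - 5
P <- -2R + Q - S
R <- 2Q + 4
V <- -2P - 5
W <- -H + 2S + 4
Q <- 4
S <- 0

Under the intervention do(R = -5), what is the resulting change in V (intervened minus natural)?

do(R=-5) replaces the equation R <- 2Q + 4 with the constant R = -5.
P = -2R + Q - S  [with R=-5, Q=4, S=0]  = 14
V = -2P - 5  [with P=14]  = -33
Without intervention: R = 2Q + 4  [with Q=4]  = 12; P = -2R + Q - S  [with R=12, Q=4, S=0]  = -20; V = -2P - 5  [with P=-20]  = 35.
Change = -33 − 35 = -68.

-68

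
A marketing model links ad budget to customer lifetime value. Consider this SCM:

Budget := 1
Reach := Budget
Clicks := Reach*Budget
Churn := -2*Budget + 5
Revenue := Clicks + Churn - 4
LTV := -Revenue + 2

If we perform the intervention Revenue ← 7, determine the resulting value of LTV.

-5

The intervention breaks the incoming arrows to Revenue: Revenue := Clicks + Churn - 4 no longer applies, and Revenue = 7.
LTV = -Revenue + 2  [with Revenue=7]  = -5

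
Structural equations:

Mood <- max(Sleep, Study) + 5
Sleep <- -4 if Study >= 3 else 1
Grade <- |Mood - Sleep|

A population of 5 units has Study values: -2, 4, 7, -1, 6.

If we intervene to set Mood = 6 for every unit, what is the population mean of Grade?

8

Under do(Mood=6), Mood's equation is replaced by Mood=6 for every unit. Per-unit Grade: 5, 10, 10, 5, 10. Mean = 8.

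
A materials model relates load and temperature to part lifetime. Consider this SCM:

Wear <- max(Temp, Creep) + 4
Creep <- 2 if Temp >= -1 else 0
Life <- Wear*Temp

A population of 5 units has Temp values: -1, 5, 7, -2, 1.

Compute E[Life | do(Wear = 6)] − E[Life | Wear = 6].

do(Wear=6) breaks Wear's dependence on Temp. With Wear=6 fixed, Life across the units is -6, 30, 42, -12, 6, mean 12.
Observing Wear=6 restricts to units where Wear's equation naturally yields 6: Temp ∈ {-1, 1}. In that subpopulation Life = -6, 6, mean 0.
Difference = 12 − 0 = 12.

12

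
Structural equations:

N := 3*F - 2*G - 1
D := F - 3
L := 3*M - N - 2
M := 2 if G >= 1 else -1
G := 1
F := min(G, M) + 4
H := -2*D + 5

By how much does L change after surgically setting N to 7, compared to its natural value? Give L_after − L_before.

Intervening sets N = 7 and removes its equation (N := 3*F - 2*G - 1).
M = 2 if G >= 1 else -1  [with G=1]  = 2
L = 3*M - N - 2  [with M=2, N=7]  = -3
Without intervention: M = 2 if G >= 1 else -1  [with G=1]  = 2; F = min(G, M) + 4  [with G=1, M=2]  = 5; N = 3*F - 2*G - 1  [with F=5, G=1]  = 12; L = 3*M - N - 2  [with M=2, N=12]  = -8.
Change = -3 − (-8) = 5.

5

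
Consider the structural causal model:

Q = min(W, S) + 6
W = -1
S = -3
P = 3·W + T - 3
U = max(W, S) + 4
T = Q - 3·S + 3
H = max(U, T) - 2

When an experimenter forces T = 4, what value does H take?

The intervention breaks the incoming arrows to T: T = Q - 3·S + 3 no longer applies, and T = 4.
U = max(W, S) + 4  [with W=-1, S=-3]  = 3
H = max(U, T) - 2  [with U=3, T=4]  = 2

2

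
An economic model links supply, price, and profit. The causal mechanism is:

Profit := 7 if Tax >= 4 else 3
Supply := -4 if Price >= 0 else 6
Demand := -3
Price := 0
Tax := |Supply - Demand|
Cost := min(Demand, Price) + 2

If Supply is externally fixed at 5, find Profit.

7

The intervention breaks the incoming arrows to Supply: Supply := -4 if Price >= 0 else 6 no longer applies, and Supply = 5.
Tax = |Supply - Demand|  [with Supply=5, Demand=-3]  = 8
Profit = 7 if Tax >= 4 else 3  [with Tax=8]  = 7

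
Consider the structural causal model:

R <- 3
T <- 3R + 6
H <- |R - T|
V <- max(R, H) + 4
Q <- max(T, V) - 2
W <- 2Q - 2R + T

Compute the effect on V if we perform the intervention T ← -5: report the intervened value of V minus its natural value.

-4

Under do(T=-5), the mechanism T <- 3R + 6 is discarded; T is fixed at -5.
H = |R - T|  [with R=3, T=-5]  = 8
V = max(R, H) + 4  [with R=3, H=8]  = 12
Without intervention: T = 3R + 6  [with R=3]  = 15; H = |R - T|  [with R=3, T=15]  = 12; V = max(R, H) + 4  [with R=3, H=12]  = 16.
Change = 12 − 16 = -4.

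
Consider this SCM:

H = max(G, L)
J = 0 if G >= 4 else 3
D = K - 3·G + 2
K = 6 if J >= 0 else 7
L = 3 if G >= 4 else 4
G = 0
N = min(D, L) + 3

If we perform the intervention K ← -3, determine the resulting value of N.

2

Under do(K=-3), the mechanism K = 6 if J >= 0 else 7 is discarded; K is fixed at -3.
L = 3 if G >= 4 else 4  [with G=0]  = 4
D = K - 3·G + 2  [with K=-3, G=0]  = -1
N = min(D, L) + 3  [with D=-1, L=4]  = 2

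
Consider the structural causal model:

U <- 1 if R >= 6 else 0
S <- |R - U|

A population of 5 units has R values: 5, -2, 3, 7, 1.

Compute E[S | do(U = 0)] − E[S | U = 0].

do(U=0) breaks U's dependence on R. With U=0 fixed, S across the units is 5, 2, 3, 7, 1, mean 3.6.
Observing U=0 restricts to units where U's equation naturally yields 0: R ∈ {5, -2, 3, 1}. In that subpopulation S = 5, 2, 3, 1, mean 2.75.
Difference = 3.6 − 2.75 = 0.85.

0.85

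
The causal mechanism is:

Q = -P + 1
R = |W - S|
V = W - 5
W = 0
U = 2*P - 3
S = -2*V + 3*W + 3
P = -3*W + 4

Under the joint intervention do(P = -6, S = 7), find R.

7

The joint intervention fixes P = -6, S = 7, removing each variable's own equation.
R = |W - S|  [with W=0, S=7]  = 7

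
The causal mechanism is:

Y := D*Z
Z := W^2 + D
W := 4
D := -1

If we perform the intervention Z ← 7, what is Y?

-7

The intervention breaks the incoming arrows to Z: Z := W^2 + D no longer applies, and Z = 7.
Y = D*Z  [with D=-1, Z=7]  = -7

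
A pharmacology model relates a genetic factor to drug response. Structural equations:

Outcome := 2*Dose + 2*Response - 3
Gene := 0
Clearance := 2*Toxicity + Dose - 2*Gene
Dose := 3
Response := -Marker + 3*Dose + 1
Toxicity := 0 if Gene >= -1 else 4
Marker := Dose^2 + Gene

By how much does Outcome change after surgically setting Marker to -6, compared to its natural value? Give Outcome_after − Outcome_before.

30

The intervention breaks the incoming arrows to Marker: Marker := Dose^2 + Gene no longer applies, and Marker = -6.
Response = -Marker + 3*Dose + 1  [with Marker=-6, Dose=3]  = 16
Outcome = 2*Dose + 2*Response - 3  [with Dose=3, Response=16]  = 35
Without intervention: Marker = Dose^2 + Gene  [with Dose=3, Gene=0]  = 9; Response = -Marker + 3*Dose + 1  [with Marker=9, Dose=3]  = 1; Outcome = 2*Dose + 2*Response - 3  [with Dose=3, Response=1]  = 5.
Change = 35 − 5 = 30.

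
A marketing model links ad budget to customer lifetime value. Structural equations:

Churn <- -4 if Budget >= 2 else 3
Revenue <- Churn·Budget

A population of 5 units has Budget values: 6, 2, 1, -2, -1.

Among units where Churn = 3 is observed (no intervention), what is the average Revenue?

E[Revenue|Churn=3] averages over only the 3 units with Churn=3 (Budget = 1, -2, -1): Revenue = 3, -6, -3, mean -2.

-2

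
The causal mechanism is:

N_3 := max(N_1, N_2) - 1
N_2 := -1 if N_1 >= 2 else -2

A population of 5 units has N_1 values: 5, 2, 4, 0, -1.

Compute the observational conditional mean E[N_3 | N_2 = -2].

-1.5

Observing N_2=-2 restricts to units where N_2's equation naturally yields -2: N_1 ∈ {0, -1}. In that subpopulation N_3 = -1, -2, mean -1.5.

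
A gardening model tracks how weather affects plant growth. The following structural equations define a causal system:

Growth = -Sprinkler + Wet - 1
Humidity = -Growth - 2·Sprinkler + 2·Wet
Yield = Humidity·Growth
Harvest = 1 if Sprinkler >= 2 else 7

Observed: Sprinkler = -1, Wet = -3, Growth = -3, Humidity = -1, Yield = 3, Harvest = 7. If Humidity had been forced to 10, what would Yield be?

-30

Intervening sets Humidity = 10 and removes its equation (Humidity = -Growth - 2·Sprinkler + 2·Wet).
Growth = -Sprinkler + Wet - 1  [with Sprinkler=-1, Wet=-3]  = -3
Yield = Humidity·Growth  [with Humidity=10, Growth=-3]  = -30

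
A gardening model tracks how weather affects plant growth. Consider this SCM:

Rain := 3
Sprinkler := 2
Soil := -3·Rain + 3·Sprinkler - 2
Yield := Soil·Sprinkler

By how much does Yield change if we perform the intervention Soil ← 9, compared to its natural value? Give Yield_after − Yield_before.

28

The intervention breaks the incoming arrows to Soil: Soil := -3·Rain + 3·Sprinkler - 2 no longer applies, and Soil = 9.
Yield = Soil·Sprinkler  [with Soil=9, Sprinkler=2]  = 18
Without intervention: Soil = -3·Rain + 3·Sprinkler - 2  [with Rain=3, Sprinkler=2]  = -5; Yield = Soil·Sprinkler  [with Soil=-5, Sprinkler=2]  = -10.
Change = 18 − (-10) = 28.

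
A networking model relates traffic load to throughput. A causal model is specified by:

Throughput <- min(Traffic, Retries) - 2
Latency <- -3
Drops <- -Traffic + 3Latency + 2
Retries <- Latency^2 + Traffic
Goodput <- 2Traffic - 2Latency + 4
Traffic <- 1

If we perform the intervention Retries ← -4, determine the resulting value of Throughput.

Intervening sets Retries = -4 and removes its equation (Retries <- Latency^2 + Traffic).
Throughput = min(Traffic, Retries) - 2  [with Traffic=1, Retries=-4]  = -6

-6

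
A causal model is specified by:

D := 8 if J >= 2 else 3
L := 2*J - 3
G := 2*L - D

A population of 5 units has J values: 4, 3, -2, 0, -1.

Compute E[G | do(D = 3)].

-5.8

Every unit gets D=3 under the intervention. G values become 7, 3, -17, -9, -13; E[G|do(D=3)] = -5.8.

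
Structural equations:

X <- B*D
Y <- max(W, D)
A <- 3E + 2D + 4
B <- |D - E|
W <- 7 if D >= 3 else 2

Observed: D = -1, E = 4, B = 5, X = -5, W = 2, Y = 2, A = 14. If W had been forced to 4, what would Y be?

The intervention breaks the incoming arrows to W: W <- 7 if D >= 3 else 2 no longer applies, and W = 4.
Y = max(W, D)  [with W=4, D=-1]  = 4

4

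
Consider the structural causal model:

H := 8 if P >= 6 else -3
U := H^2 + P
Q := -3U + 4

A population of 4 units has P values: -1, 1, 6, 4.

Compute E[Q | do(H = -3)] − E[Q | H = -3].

Every unit gets H=-3 under the intervention. Q values become -20, -26, -41, -35; E[Q|do(H=-3)] = -30.5.
Observing H=-3 restricts to units where H's equation naturally yields -3: P ∈ {-1, 1, 4}. In that subpopulation Q = -20, -26, -35, mean -27.
Difference = -30.5 − (-27) = -3.5.

-3.5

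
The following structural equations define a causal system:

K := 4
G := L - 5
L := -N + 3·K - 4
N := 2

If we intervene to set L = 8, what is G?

The intervention breaks the incoming arrows to L: L := -N + 3·K - 4 no longer applies, and L = 8.
G = L - 5  [with L=8]  = 3

3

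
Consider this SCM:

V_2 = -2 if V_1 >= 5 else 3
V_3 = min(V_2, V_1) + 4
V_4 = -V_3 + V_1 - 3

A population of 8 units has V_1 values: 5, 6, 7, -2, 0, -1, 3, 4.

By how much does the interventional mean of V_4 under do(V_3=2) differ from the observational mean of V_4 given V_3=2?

Every unit gets V_3=2 under the intervention. V_4 values become 0, 1, 2, -7, -5, -6, -2, -1; E[V_4|do(V_3=2)] = -2.25.
Conditioning on V_3=2 selects the 4 unit(s) with V_1 ∈ {5, 6, 7, -2}. Their V_4 values: 0, 1, 2, -7. Mean = -1.
Difference = -2.25 − (-1) = -1.25.

-1.25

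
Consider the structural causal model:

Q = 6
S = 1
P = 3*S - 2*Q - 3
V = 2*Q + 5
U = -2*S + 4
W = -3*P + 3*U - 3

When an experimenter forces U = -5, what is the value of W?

18

The intervention breaks the incoming arrows to U: U = -2*S + 4 no longer applies, and U = -5.
P = 3*S - 2*Q - 3  [with S=1, Q=6]  = -12
W = -3*P + 3*U - 3  [with P=-12, U=-5]  = 18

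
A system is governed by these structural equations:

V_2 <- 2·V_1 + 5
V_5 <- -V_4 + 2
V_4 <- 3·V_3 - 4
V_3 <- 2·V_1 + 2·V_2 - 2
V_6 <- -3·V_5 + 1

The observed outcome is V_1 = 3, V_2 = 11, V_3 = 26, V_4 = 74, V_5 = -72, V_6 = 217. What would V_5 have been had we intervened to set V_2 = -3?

do(V_2=-3) replaces the equation V_2 <- 2·V_1 + 5 with the constant V_2 = -3.
V_3 = 2·V_1 + 2·V_2 - 2  [with V_1=3, V_2=-3]  = -2
V_4 = 3·V_3 - 4  [with V_3=-2]  = -10
V_5 = -V_4 + 2  [with V_4=-10]  = 12

12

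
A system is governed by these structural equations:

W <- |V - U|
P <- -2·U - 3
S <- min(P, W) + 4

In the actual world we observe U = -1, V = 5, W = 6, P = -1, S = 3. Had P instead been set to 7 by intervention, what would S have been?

Intervening sets P = 7 and removes its equation (P <- -2·U - 3).
W = |V - U|  [with V=5, U=-1]  = 6
S = min(P, W) + 4  [with P=7, W=6]  = 10

10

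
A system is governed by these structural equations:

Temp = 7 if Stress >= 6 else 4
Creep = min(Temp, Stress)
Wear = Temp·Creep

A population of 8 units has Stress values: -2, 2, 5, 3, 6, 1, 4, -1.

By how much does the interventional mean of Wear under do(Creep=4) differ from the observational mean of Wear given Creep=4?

1.5

Under do(Creep=4), Creep's equation is replaced by Creep=4 for every unit. Per-unit Wear: 16, 16, 16, 16, 28, 16, 16, 16. Mean = 17.5.
Conditioning on Creep=4 selects the 2 unit(s) with Stress ∈ {5, 4}. Their Wear values: 16, 16. Mean = 16.
Difference = 17.5 − 16 = 1.5.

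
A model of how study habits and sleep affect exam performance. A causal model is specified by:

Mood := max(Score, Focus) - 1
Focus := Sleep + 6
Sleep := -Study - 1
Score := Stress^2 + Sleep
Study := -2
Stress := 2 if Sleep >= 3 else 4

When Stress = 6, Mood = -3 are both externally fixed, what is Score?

37

The joint intervention fixes Stress = 6, Mood = -3, removing each variable's own equation.
Sleep = -Study - 1  [with Study=-2]  = 1
Score = Stress^2 + Sleep  [with Stress=6, Sleep=1]  = 37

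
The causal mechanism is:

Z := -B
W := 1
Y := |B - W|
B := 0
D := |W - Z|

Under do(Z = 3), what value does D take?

The intervention breaks the incoming arrows to Z: Z := -B no longer applies, and Z = 3.
D = |W - Z|  [with W=1, Z=3]  = 2

2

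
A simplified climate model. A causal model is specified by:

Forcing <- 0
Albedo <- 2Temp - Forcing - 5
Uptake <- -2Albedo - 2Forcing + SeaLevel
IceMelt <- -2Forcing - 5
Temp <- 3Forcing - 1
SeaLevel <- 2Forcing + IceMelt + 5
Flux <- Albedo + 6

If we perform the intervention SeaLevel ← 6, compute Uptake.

Under do(SeaLevel=6), the mechanism SeaLevel <- 2Forcing + IceMelt + 5 is discarded; SeaLevel is fixed at 6.
Temp = 3Forcing - 1  [with Forcing=0]  = -1
Albedo = 2Temp - Forcing - 5  [with Temp=-1, Forcing=0]  = -7
Uptake = -2Albedo - 2Forcing + SeaLevel  [with Albedo=-7, Forcing=0, SeaLevel=6]  = 20

20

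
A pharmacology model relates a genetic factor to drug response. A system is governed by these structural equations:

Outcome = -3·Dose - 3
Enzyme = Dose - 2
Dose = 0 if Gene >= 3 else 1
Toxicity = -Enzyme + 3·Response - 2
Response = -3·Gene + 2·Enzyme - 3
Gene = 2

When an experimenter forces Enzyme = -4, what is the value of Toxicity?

do(Enzyme=-4) replaces the equation Enzyme = Dose - 2 with the constant Enzyme = -4.
Response = -3·Gene + 2·Enzyme - 3  [with Gene=2, Enzyme=-4]  = -17
Toxicity = -Enzyme + 3·Response - 2  [with Enzyme=-4, Response=-17]  = -49

-49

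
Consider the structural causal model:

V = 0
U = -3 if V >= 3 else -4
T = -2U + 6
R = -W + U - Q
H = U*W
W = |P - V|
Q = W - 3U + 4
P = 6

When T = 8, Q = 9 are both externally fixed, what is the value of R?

Under do(T = 8, Q = 9), each intervened variable's structural equation is replaced by its fixed value.
W = |P - V|  [with P=6, V=0]  = 6
U = -3 if V >= 3 else -4  [with V=0]  = -4
R = -W + U - Q  [with W=6, U=-4, Q=9]  = -19

-19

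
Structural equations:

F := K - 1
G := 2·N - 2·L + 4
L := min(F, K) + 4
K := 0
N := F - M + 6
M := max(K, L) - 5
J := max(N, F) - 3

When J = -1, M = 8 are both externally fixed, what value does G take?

-8

Under do(J = -1, M = 8), each intervened variable's structural equation is replaced by its fixed value.
F = K - 1  [with K=0]  = -1
L = min(F, K) + 4  [with F=-1, K=0]  = 3
N = F - M + 6  [with F=-1, M=8]  = -3
G = 2·N - 2·L + 4  [with N=-3, L=3]  = -8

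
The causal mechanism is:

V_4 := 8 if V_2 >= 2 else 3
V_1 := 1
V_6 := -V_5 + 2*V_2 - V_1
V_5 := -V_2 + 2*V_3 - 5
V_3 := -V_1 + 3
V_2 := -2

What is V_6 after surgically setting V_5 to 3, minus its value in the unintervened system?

-2

The intervention breaks the incoming arrows to V_5: V_5 := -V_2 + 2*V_3 - 5 no longer applies, and V_5 = 3.
V_6 = -V_5 + 2*V_2 - V_1  [with V_5=3, V_2=-2, V_1=1]  = -8
Without intervention: V_3 = -V_1 + 3  [with V_1=1]  = 2; V_5 = -V_2 + 2*V_3 - 5  [with V_2=-2, V_3=2]  = 1; V_6 = -V_5 + 2*V_2 - V_1  [with V_5=1, V_2=-2, V_1=1]  = -6.
Change = -8 − (-6) = -2.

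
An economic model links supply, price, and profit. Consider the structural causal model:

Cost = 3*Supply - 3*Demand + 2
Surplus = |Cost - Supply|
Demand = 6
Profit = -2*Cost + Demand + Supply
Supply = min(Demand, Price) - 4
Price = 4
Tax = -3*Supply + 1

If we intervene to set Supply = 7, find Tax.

-20

do(Supply=7) replaces the equation Supply = min(Demand, Price) - 4 with the constant Supply = 7.
Tax = -3*Supply + 1  [with Supply=7]  = -20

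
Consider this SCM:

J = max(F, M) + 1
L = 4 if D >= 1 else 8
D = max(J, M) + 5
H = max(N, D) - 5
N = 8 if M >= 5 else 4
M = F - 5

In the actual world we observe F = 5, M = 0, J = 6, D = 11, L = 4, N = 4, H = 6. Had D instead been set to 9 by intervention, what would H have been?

The intervention breaks the incoming arrows to D: D = max(J, M) + 5 no longer applies, and D = 9.
M = F - 5  [with F=5]  = 0
N = 8 if M >= 5 else 4  [with M=0]  = 4
H = max(N, D) - 5  [with N=4, D=9]  = 4

4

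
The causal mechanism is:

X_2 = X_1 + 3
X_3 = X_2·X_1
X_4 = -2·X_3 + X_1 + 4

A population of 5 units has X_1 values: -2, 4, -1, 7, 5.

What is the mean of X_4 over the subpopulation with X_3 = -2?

6.5

Conditioning on X_3=-2 selects the 2 unit(s) with X_1 ∈ {-2, -1}. Their X_4 values: 6, 7. Mean = 6.5.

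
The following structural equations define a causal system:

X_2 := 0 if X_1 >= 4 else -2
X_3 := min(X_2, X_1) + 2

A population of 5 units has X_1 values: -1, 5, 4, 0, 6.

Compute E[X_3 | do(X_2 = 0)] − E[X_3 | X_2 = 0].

Every unit gets X_2=0 under the intervention. X_3 values become 1, 2, 2, 2, 2; E[X_3|do(X_2=0)] = 1.8.
Conditioning on X_2=0 selects the 3 unit(s) with X_1 ∈ {5, 4, 6}. Their X_3 values: 2, 2, 2. Mean = 2.
Difference = 1.8 − 2 = -0.2.

-0.2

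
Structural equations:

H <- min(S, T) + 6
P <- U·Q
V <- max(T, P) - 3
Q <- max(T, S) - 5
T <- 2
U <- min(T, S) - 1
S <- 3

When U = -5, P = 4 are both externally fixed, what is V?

Setting U = -5, P = 4 by intervention discards those variables' equations.
V = max(T, P) - 3  [with T=2, P=4]  = 1

1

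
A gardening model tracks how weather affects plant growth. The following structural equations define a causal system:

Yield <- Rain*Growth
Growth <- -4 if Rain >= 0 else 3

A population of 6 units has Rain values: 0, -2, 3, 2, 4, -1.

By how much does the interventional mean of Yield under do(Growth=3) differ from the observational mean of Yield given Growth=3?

Every unit gets Growth=3 under the intervention. Yield values become 0, -6, 9, 6, 12, -3; E[Yield|do(Growth=3)] = 3.
Observing Growth=3 restricts to units where Growth's equation naturally yields 3: Rain ∈ {-2, -1}. In that subpopulation Yield = -6, -3, mean -4.5.
Difference = 3 − (-4.5) = 7.5.

7.5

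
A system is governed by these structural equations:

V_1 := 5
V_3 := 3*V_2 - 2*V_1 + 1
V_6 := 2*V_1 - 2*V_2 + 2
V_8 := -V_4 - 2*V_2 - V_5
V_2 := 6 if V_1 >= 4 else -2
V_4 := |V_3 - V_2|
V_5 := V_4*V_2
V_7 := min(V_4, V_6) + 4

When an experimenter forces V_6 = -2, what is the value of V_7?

2

Intervening sets V_6 = -2 and removes its equation (V_6 := 2*V_1 - 2*V_2 + 2).
V_2 = 6 if V_1 >= 4 else -2  [with V_1=5]  = 6
V_3 = 3*V_2 - 2*V_1 + 1  [with V_2=6, V_1=5]  = 9
V_4 = |V_3 - V_2|  [with V_3=9, V_2=6]  = 3
V_7 = min(V_4, V_6) + 4  [with V_4=3, V_6=-2]  = 2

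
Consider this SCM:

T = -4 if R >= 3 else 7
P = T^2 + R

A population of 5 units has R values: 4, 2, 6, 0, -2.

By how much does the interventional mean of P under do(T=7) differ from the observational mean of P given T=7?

2

The intervention sets T=7 in all 5 units regardless of R. Recomputing P per unit gives 53, 51, 55, 49, 47; average 51.
E[P|T=7] averages over only the 3 units with T=7 (R = 2, 0, -2): P = 51, 49, 47, mean 49.
Difference = 51 − 49 = 2.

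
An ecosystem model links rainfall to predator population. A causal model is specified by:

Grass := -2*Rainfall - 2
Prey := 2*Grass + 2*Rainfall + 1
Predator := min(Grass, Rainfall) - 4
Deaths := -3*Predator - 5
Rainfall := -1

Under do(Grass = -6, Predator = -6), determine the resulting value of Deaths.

Setting Grass = -6, Predator = -6 by intervention discards those variables' equations.
Deaths = -3*Predator - 5  [with Predator=-6]  = 13

13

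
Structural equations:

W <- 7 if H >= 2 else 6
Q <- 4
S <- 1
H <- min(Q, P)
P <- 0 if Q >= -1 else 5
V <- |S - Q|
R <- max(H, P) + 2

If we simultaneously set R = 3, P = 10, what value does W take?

Under do(R = 3, P = 10), each intervened variable's structural equation is replaced by its fixed value.
H = min(Q, P)  [with Q=4, P=10]  = 4
W = 7 if H >= 2 else 6  [with H=4]  = 7

7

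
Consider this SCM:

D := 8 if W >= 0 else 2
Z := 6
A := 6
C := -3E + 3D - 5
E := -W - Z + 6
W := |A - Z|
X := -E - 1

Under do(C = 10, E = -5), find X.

4

Setting C = 10, E = -5 by intervention discards those variables' equations.
X = -E - 1  [with E=-5]  = 4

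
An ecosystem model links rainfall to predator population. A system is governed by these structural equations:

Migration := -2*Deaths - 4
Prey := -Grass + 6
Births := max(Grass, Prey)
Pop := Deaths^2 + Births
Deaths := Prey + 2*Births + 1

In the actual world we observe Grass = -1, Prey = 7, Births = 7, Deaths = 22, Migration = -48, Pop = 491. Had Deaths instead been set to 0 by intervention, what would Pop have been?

7

Under do(Deaths=0), the mechanism Deaths := Prey + 2*Births + 1 is discarded; Deaths is fixed at 0.
Prey = -Grass + 6  [with Grass=-1]  = 7
Births = max(Grass, Prey)  [with Grass=-1, Prey=7]  = 7
Pop = Deaths^2 + Births  [with Deaths=0, Births=7]  = 7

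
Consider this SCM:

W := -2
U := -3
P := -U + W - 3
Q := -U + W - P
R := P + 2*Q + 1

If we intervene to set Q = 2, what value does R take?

3

Intervening sets Q = 2 and removes its equation (Q := -U + W - P).
P = -U + W - 3  [with U=-3, W=-2]  = -2
R = P + 2*Q + 1  [with P=-2, Q=2]  = 3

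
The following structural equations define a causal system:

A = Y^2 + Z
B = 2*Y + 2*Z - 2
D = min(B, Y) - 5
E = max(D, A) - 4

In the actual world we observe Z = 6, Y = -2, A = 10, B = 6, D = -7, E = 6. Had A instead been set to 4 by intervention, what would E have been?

0

The intervention breaks the incoming arrows to A: A = Y^2 + Z no longer applies, and A = 4.
B = 2*Y + 2*Z - 2  [with Y=-2, Z=6]  = 6
D = min(B, Y) - 5  [with B=6, Y=-2]  = -7
E = max(D, A) - 4  [with D=-7, A=4]  = 0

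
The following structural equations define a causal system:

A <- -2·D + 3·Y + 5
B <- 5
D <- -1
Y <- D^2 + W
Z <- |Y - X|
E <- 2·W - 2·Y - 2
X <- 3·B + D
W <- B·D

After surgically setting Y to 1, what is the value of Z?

do(Y=1) replaces the equation Y <- D^2 + W with the constant Y = 1.
X = 3·B + D  [with B=5, D=-1]  = 14
Z = |Y - X|  [with Y=1, X=14]  = 13

13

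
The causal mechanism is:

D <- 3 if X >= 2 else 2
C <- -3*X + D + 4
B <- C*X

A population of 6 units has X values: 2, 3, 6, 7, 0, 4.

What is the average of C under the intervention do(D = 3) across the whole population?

Under do(D=3), D's equation is replaced by D=3 for every unit. Per-unit C: 1, -2, -11, -14, 7, -5. Mean = -4.

-4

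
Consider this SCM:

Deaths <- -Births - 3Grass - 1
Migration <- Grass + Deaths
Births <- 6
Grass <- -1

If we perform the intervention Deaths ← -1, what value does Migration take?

The intervention breaks the incoming arrows to Deaths: Deaths <- -Births - 3Grass - 1 no longer applies, and Deaths = -1.
Migration = Grass + Deaths  [with Grass=-1, Deaths=-1]  = -2

-2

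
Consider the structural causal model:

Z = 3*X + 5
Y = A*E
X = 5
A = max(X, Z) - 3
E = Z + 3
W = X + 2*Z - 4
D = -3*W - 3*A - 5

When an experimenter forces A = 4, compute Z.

20

Under do(A=4), the mechanism A = max(X, Z) - 3 is discarded; A is fixed at 4.
Since Z is not a descendant of the intervened variable, it is unaffected.
Z = 3*X + 5  [with X=5]  = 20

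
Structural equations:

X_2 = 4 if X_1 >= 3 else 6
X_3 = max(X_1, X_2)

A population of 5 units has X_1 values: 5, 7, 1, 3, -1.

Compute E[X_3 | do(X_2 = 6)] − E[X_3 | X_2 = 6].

do(X_2=6) breaks X_2's dependence on X_1. With X_2=6 fixed, X_3 across the units is 6, 7, 6, 6, 6, mean 6.2.
Conditioning on X_2=6 selects the 2 unit(s) with X_1 ∈ {1, -1}. Their X_3 values: 6, 6. Mean = 6.
Difference = 6.2 − 6 = 0.2.

0.2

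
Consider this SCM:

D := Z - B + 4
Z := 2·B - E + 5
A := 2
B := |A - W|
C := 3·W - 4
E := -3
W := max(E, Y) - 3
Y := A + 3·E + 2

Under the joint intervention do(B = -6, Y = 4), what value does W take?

Under do(B = -6, Y = 4), each intervened variable's structural equation is replaced by its fixed value.
W = max(E, Y) - 3  [with E=-3, Y=4]  = 1

1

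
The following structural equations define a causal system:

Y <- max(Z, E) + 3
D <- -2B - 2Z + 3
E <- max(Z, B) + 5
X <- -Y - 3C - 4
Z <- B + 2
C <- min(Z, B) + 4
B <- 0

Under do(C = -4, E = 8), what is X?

The joint intervention fixes C = -4, E = 8, removing each variable's own equation.
Z = B + 2  [with B=0]  = 2
Y = max(Z, E) + 3  [with Z=2, E=8]  = 11
X = -Y - 3C - 4  [with Y=11, C=-4]  = -3

-3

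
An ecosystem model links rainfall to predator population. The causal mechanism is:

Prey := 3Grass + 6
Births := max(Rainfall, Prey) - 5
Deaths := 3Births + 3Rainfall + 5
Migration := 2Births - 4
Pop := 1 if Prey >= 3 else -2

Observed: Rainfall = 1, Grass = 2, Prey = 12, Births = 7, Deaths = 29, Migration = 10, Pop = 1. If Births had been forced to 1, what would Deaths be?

Intervening sets Births = 1 and removes its equation (Births := max(Rainfall, Prey) - 5).
Deaths = 3Births + 3Rainfall + 5  [with Births=1, Rainfall=1]  = 11

11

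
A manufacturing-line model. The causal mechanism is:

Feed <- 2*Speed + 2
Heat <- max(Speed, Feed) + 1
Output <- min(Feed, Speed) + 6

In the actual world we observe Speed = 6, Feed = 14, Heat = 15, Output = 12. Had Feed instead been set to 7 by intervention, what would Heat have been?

8

The intervention breaks the incoming arrows to Feed: Feed <- 2*Speed + 2 no longer applies, and Feed = 7.
Heat = max(Speed, Feed) + 1  [with Speed=6, Feed=7]  = 8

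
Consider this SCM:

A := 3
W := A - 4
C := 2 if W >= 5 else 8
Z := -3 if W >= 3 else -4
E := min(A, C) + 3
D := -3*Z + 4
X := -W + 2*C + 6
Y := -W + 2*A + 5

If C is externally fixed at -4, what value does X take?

The intervention breaks the incoming arrows to C: C := 2 if W >= 5 else 8 no longer applies, and C = -4.
W = A - 4  [with A=3]  = -1
X = -W + 2*C + 6  [with W=-1, C=-4]  = -1

-1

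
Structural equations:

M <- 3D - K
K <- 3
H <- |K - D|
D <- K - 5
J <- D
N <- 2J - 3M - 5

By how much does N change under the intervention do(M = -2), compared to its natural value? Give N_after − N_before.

-21

Under do(M=-2), the mechanism M <- 3D - K is discarded; M is fixed at -2.
D = K - 5  [with K=3]  = -2
J = D  [with D=-2]  = -2
N = 2J - 3M - 5  [with J=-2, M=-2]  = -3
Without intervention: D = K - 5  [with K=3]  = -2; M = 3D - K  [with D=-2, K=3]  = -9; J = D  [with D=-2]  = -2; N = 2J - 3M - 5  [with J=-2, M=-9]  = 18.
Change = -3 − 18 = -21.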